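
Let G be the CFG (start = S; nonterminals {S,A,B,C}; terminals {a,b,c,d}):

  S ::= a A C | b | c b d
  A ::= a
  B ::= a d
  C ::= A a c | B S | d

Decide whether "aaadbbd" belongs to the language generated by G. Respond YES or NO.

Convert to CNF:
  S -> T0 X5 | T2 X6 | b
  A -> a
  B -> T0 T1
  C -> A X4 | B S | d
  T0 -> a
  T1 -> d
  T2 -> c
  T3 -> b
  X4 -> T0 T2
  X5 -> A C
  X6 -> T3 T1

CYK table (by increasing span):
  cell(0,0) a: {A,T0}  orig:{A}
  cell(1,1) a: {A,T0}  orig:{A}
  cell(2,2) a: {A,T0}  orig:{A}
  cell(3,3) d: {C,T1}  orig:{C}
  cell(4,4) b: {S,T3}  orig:{S}
  cell(5,5) b: {S,T3}  orig:{S}
  cell(6,6) d: {C,T1}  orig:{C}
  cell(0,1) aa: ∅
  cell(1,2) aa: ∅
  cell(2,3) ad: {B,X5}  orig:{B}
  cell(3,4) db: ∅
  cell(4,5) bb: ∅
  cell(5,6) bd: {X6}  orig:{}
  cell(0,2) aaa: ∅
  cell(1,3) aad: {S}
  cell(2,4) adb: {C}
  cell(3,5) dbb: ∅
  cell(4,6) bbd: ∅
  cell(0,3) aaad: ∅
  cell(1,4) aadb: {X5}  orig:{}
  cell(2,5) adbb: ∅
  cell(3,6) dbbd: ∅
  cell(0,4) aaadb: {S}
  cell(1,5) aadbb: ∅
  cell(2,6) adbbd: ∅
  cell(0,5) aaadbb: ∅
  cell(1,6) aadbbd: ∅
  cell(0,6) aaadbbd: ∅

S ∉ T[0,6] ⇒ NO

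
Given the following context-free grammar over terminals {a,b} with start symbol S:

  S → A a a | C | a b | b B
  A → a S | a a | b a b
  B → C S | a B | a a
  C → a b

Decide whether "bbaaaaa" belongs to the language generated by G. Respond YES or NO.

CNF form of G:
  S -> A X3 | T0 T1 | T1 B
  A -> T0 S | T0 T0 | T1 X2
  B -> C S | T0 B | T0 T0
  C -> T0 T1
  T0 -> a
  T1 -> b
  X2 -> T0 T1
  X3 -> T0 T0

Fill CYK table bottom-up:
  cell(0,0) b: {T1}  orig:{}
  cell(1,1) b: {T1}  orig:{}
  cell(2,2) a: {T0}  orig:{}
  cell(3,3) a: {T0}  orig:{}
  cell(4,4) a: {T0}  orig:{}
  cell(5,5) a: {T0}  orig:{}
  cell(6,6) a: {T0}  orig:{}
  cell(0,1) bb: ∅
  cell(1,2) ba: ∅
  cell(2,3) aa: {A,B,X3}  orig:{A,B}
  cell(3,4) aa: {A,B,X3}  orig:{A,B}
  cell(4,5) aa: {A,B,X3}  orig:{A,B}
  cell(5,6) aa: {A,B,X3}  orig:{A,B}
  cell(0,2) bba: ∅
  cell(1,3) baa: {S}
  cell(2,4) aaa: {B}
  cell(3,5) aaa: {B}
  cell(4,6) aaa: {B}
  cell(0,3) bbaa: ∅
  cell(1,4) baaa: {S}
  cell(2,5) aaaa: {B,S}
  cell(3,6) aaaa: {B,S}
  cell(0,4) bbaaa: ∅
  cell(1,5) baaaa: {S}
  cell(2,6) aaaaa: {A,B}
  cell(0,5) bbaaaa: ∅
  cell(1,6) baaaaa: {S}
  cell(0,6) bbaaaaa: ∅

S ∉ T[0,6] ⇒ NO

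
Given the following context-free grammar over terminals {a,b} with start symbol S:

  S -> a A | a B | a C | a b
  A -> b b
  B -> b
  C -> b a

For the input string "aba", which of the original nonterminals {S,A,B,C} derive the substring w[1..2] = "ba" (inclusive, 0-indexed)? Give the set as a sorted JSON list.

Convert to CNF:
  S -> T1 A | T1 B | T1 C | T1 T0
  A -> T0 T0
  B -> b
  C -> T0 T1
  T0 -> b
  T1 -> a

Fill CYK table bottom-up, restricted to cells inside w[1..2]:
  T[1,1] 'b' = {B,T0}  orig:{B}
  T[2,2] 'a' = {T1}  orig:{}
  T[1,2] 'ba' = {C}

Original NTs in T[1,2] deriving "ba": ["C"]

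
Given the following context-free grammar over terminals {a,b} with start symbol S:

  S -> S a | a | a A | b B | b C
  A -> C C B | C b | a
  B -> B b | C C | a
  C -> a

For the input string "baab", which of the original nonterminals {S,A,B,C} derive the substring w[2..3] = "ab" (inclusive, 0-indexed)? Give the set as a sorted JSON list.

CNF form of G:
  S -> S T1 | T0 B | T0 C | T1 A | a
  A -> C T0 | C X2 | a
  B -> B T0 | C C | a
  C -> a
  T0 -> b
  T1 -> a
  X2 -> C B

Fill CYK table bottom-up (cells [i..j] with 2 ≤ i ≤ j ≤ 3 only):
  T[2,2] 'a' = {A,B,C,S,T1}  orig:{A,B,C,S}
  T[3,3] 'b' = {T0}  orig:{}
  T[2,3] 'ab' = {A,B}

Original NTs in T[2,3] deriving "ab": ["A", "B"]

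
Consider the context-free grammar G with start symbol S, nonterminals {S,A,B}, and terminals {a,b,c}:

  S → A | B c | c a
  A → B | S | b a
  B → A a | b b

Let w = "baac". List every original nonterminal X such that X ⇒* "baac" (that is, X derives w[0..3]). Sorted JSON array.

Convert to CNF:
  S -> A T0 | B T1 | T1 T0 | T2 T0 | T2 T2
  A -> A T0 | B T1 | T1 T0 | T2 T0 | T2 T2
  B -> A T0 | T2 T2
  T0 -> a
  T1 -> c
  T2 -> b

CYK table (by increasing span) (cells [i..j] with 0 ≤ i ≤ j ≤ 3 only):
  cell(0,0) b: {T2}  orig:{}
  cell(1,1) a: {T0}  orig:{}
  cell(2,2) a: {T0}  orig:{}
  cell(3,3) c: {T1}  orig:{}
  cell(0,1) ba: {A,S}
  cell(1,2) aa: ∅
  cell(2,3) ac: ∅
  cell(0,2) baa: {A,B,S}
  cell(1,3) aac: ∅
  cell(0,3) baac: {A,S}

Original NTs in T[0,3] deriving "baac": ["A", "S"]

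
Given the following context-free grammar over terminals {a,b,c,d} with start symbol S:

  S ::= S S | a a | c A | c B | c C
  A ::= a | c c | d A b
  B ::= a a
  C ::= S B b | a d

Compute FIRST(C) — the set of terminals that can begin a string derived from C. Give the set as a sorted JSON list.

FIRST sets, iterate to fixpoint:
iter 1:
  A via A→a: +{a}
  A via A→c c: +{c}
  A via A→d A b: +{d}
  B via B→a a: +{a}
  C via C→a d: +{a}
  S via S→a a: +{a}
  S via S→c A: +{c}
  S: {a,c}  A: {a,c,d}  B: {a}  C: {a}
iter 2:
  C via C→S B b: +{c}
  S: {a,c}  A: {a,c,d}  B: {a}  C: {a,c}
iter 3: — fixpoint
  S: {a,c}  A: {a,c,d}  B: {a}  C: {a,c}

FIRST(C) = ["a", "c"]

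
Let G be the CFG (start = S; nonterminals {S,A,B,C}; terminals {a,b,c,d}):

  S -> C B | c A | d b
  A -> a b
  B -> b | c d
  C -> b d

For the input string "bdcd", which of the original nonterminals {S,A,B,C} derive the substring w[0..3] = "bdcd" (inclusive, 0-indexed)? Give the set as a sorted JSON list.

CNF form of G:
  S -> C B | T2 A | T3 T1
  A -> T0 T1
  B -> T2 T3 | b
  C -> T1 T3
  T0 -> a
  T1 -> b
  T2 -> c
  T3 -> d

CYK fill — only the sub-triangle for w[0..3]:
  cell(0,0) b: {B,T1}  orig:{B}
  cell(1,1) d: {T3}  orig:{}
  cell(2,2) c: {T2}  orig:{}
  cell(3,3) d: {T3}  orig:{}
  cell(0,1) bd: {C}
  cell(1,2) dc: ∅
  cell(2,3) cd: {B}
  cell(0,2) bdc: ∅
  cell(1,3) dcd: ∅
  cell(0,3) bdcd: {S}

Original NTs in T[0,3] deriving "bdcd": ["S"]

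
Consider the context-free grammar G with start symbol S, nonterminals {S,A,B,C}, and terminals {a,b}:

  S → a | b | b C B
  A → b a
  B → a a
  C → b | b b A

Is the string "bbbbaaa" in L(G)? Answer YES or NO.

CNF form of G:
  S -> T0 X3 | a | b
  A -> T0 T1
  B -> T1 T1
  C -> T0 X2 | b
  T0 -> b
  T1 -> a
  X2 -> T0 A
  X3 -> C B

Fill CYK table bottom-up:
  [0..0]={C,S,T0}  "b"  orig:{C,S}
  [1..1]={C,S,T0}  "b"  orig:{C,S}
  [2..2]={C,S,T0}  "b"  orig:{C,S}
  [3..3]={C,S,T0}  "b"  orig:{C,S}
  [4..4]={S,T1}  "a"  orig:{S}
  [5..5]={S,T1}  "a"  orig:{S}
  [6..6]={S,T1}  "a"  orig:{S}
  [0..1]=∅  "bb"
  [1..2]=∅  "bb"
  [2..3]=∅  "bb"
  [3..4]={A}  "ba"
  [4..5]={B}  "aa"
  [5..6]={B}  "aa"
  [0..2]=∅  "bbb"
  [1..3]=∅  "bbb"
  [2..4]={X2}  "bba"  orig:{}
  [3..5]={X3}  "baa"  orig:{}
  [4..6]=∅  "aaa"
  [0..3]=∅  "bbbb"
  [1..4]={C}  "bbba"
  [2..5]={S}  "bbaa"
  [3..6]=∅  "baaa"
  [0..4]=∅  "bbbba"
  [1..5]=∅  "bbbaa"
  [2..6]=∅  "bbaaa"
  [0..5]=∅  "bbbbaa"
  [1..6]={X3}  "bbbaaa"  orig:{}
  [0..6]={S}  "bbbbaaa"

S ∈ T[0,6] ⇒ YES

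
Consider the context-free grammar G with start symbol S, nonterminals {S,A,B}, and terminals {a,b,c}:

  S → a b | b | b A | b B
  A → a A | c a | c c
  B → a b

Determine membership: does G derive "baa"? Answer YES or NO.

Convert to CNF:
  S -> T0 T2 | T2 A | T2 B | b
  A -> T0 A | T1 T0 | T1 T1
  B -> T0 T2
  T0 -> a
  T1 -> c
  T2 -> b

CYK fill:
  [0..0]={S,T2}  "b"  orig:{S}
  [1..1]={T0}  "a"  orig:{}
  [2..2]={T0}  "a"  orig:{}
  [0..1]=∅  "ba"
  [1..2]=∅  "aa"
  [0..2]=∅  "baa"

S ∉ T[0,2] ⇒ NO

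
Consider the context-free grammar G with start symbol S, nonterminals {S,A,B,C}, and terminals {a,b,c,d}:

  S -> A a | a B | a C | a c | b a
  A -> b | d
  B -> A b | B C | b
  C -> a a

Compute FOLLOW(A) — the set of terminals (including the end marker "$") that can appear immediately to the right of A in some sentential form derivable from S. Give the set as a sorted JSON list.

FIRST sets, iterate to fixpoint:
round 1:
  A via A→b: +{b}
  A via A→d: +{d}
  B via B→A b: +{b,d}
  C via C→a a: +{a}
  S via S→A a: +{b,d}
  S via S→a B: +{a}
  FIRST[S]={a,b,d}  FIRST[A]={b,d}  FIRST[B]={b,d}  FIRST[C]={a}
round 2: — fixpoint
  FIRST[S]={a,b,d}  FIRST[A]={b,d}  FIRST[B]={b,d}  FIRST[C]={a}

FOLLOW sets:
seed FOLLOW(S) with $
[1]
  B→A b: FOLLOW(A) ⊇ FIRST(b) = {b}; new: +{b}
  B→B C: FOLLOW(B) ⊇ FIRST(C) = {a}; new: +{a}
  B→B C: FOLLOW(C) ⊇ FOLLOW(B) ⊇ {a}; new: +{a}
  S→A a: FOLLOW(A) ⊇ FIRST(a) = {a}; new: +{a}
  S→a B: FOLLOW(B) ⊇ FOLLOW(S) ⊇ {$}; new: +{$}
  S→a C: FOLLOW(C) ⊇ FOLLOW(S) ⊇ {$}; new: +{$}
  S: {$}  A: {a,b}  B: {$,a}  C: {$,a}
[2] (no change)
  S: {$}  A: {a,b}  B: {$,a}  C: {$,a}

FOLLOW(A) = ["a", "b"]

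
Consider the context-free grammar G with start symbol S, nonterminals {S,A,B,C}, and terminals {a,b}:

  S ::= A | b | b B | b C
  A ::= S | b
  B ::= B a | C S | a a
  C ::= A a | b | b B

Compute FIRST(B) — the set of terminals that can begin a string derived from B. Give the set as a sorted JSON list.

Compute FIRST by fixpoint:
round 1:
  A via A→b: +{b}
  B via B→a a: +{a}
  C via C→A a: +{b}
  S via S→A: +{b}
  FIRST(S)={b}  FIRST(A)={b}  FIRST(B)={a}  FIRST(C)={b}
round 2:
  B via B→C S: +{b}
  FIRST(S)={b}  FIRST(A)={b}  FIRST(B)={a,b}  FIRST(C)={b}
round 3: — fixpoint
  FIRST(S)={b}  FIRST(A)={b}  FIRST(B)={a,b}  FIRST(C)={b}

FIRST(B) = ["a", "b"]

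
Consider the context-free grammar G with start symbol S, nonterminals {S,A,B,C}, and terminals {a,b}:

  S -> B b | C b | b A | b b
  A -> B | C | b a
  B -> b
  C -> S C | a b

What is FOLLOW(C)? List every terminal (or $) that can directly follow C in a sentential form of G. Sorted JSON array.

FIRST iteration:
iter 1:
  A via A→b a: +{b}
  B via B→b: +{b}
  C via C→a b: +{a}
  S via S→B b: +{b}
  S via S→C b: +{a}
  FIRST[S]={a,b}  FIRST[A]={b}  FIRST[B]={b}  FIRST[C]={a}
iter 2:
  A via A→C: +{a}
  C via C→S C: +{b}
  FIRST[S]={a,b}  FIRST[A]={a,b}  FIRST[B]={b}  FIRST[C]={a,b}
iter 3: (no change)
  FIRST[S]={a,b}  FIRST[A]={a,b}  FIRST[B]={b}  FIRST[C]={a,b}

FOLLOW iteration:
FOLLOW(S) := {$}
iter 1:
  C→S C: FOLLOW(S) ⊇ FIRST(C) = {a,b}; new: +{a,b}
  S→B b: FOLLOW(B) ⊇ FIRST(b) = {b}; new: +{b}
  S→C b: FOLLOW(C) ⊇ FIRST(b) = {b}; new: +{b}
  S→b A: FOLLOW(A) ⊇ FOLLOW(S) ⊇ {$,a,b}; new: +{$,a,b}
  FOLLOW(S)={$,a,b}  FOLLOW(A)={$,a,b}  FOLLOW(B)={b}  FOLLOW(C)={b}
iter 2:
  A→B: FOLLOW(B) ⊇ FOLLOW(A) ⊇ {$,a,b}; new: +{$,a}
  A→C: FOLLOW(C) ⊇ FOLLOW(A) ⊇ {$,a,b}; new: +{$,a}
  FOLLOW(S)={$,a,b}  FOLLOW(A)={$,a,b}  FOLLOW(B)={$,a,b}  FOLLOW(C)={$,a,b}
iter 3: (no change)
  FOLLOW(S)={$,a,b}  FOLLOW(A)={$,a,b}  FOLLOW(B)={$,a,b}  FOLLOW(C)={$,a,b}

FOLLOW(C) = ["$", "a", "b"]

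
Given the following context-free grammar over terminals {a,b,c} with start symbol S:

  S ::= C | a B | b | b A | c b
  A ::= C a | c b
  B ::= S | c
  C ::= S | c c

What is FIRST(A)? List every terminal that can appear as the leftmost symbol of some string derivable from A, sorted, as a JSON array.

FIRST sets, iterate to fixpoint:
[1]
  A via A→c b: +{c}
  B via B→c: +{c}
  C via C→c c: +{c}
  S via S→C: +{c}
  S via S→a B: +{a}
  S via S→b: +{b}
  FIRST[S]={a,b,c}  FIRST[A]={c}  FIRST[B]={c}  FIRST[C]={c}
[2]
  B via B→S: +{a,b}
  C via C→S: +{a,b}
  FIRST[S]={a,b,c}  FIRST[A]={c}  FIRST[B]={a,b,c}  FIRST[C]={a,b,c}
[3]
  A via A→C a: +{a,b}
  FIRST[S]={a,b,c}  FIRST[A]={a,b,c}  FIRST[B]={a,b,c}  FIRST[C]={a,b,c}
[4] (stable)
  FIRST[S]={a,b,c}  FIRST[A]={a,b,c}  FIRST[B]={a,b,c}  FIRST[C]={a,b,c}

FIRST(A) = ["a", "b", "c"]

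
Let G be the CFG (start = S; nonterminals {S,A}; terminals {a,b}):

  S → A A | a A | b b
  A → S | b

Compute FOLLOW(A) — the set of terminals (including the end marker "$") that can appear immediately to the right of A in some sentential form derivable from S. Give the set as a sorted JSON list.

FIRST iteration:
[1]
  A via A→b: +{b}
  S via S→A A: +{b}
  S via S→a A: +{a}
  FIRST[S]={a,b}  FIRST[A]={b}
[2]
  A via A→S: +{a}
  FIRST[S]={a,b}  FIRST[A]={a,b}
[3] — fixpoint
  FIRST[S]={a,b}  FIRST[A]={a,b}

Compute FOLLOW by fixpoint:
initialize: $ ∈ FOLLOW(S)
round 1:
  S→A A: FOLLOW(A) ⊇ FIRST(A) = {a,b}; new: +{a,b}
  S→A A: FOLLOW(A) ⊇ FOLLOW(S) ⊇ {$}; new: +{$}
  S: {$}  A: {$,a,b}
round 2:
  A→S: FOLLOW(S) ⊇ FOLLOW(A) ⊇ {$,a,b}; new: +{a,b}
  S: {$,a,b}  A: {$,a,b}
round 3: (stable)
  S: {$,a,b}  A: {$,a,b}

FOLLOW(A) = ["$", "a", "b"]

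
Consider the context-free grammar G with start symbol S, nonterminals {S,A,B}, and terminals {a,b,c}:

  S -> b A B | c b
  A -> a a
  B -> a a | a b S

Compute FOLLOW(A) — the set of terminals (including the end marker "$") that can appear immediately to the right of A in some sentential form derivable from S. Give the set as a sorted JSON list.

Compute FIRST by fixpoint:
iter 1:
  A via A→a a: +{a}
  B via B→a a: +{a}
  S via S→b A B: +{b}
  S via S→c b: +{c}
  S: {b,c}  A: {a}  B: {a}
iter 2: (stable)
  S: {b,c}  A: {a}  B: {a}

FOLLOW sets:
seed FOLLOW(S) with $
iter 1:
  S→b A B: FOLLOW(A) ⊇ FIRST(B) = {a}; new: +{a}
  S→b A B: FOLLOW(B) ⊇ FOLLOW(S) ⊇ {$}; new: +{$}
  S: {$}  A: {a}  B: {$}
iter 2: (stable)
  S: {$}  A: {a}  B: {$}

FOLLOW(A) = ["a"]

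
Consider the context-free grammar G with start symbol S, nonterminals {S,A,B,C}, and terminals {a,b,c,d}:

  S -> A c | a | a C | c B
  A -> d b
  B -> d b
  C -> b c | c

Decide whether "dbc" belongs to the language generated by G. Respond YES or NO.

CNF form of G:
  S -> A T2 | T2 B | T3 C | a
  A -> T0 T1
  B -> T0 T1
  C -> T1 T2 | c
  T0 -> d
  T1 -> b
  T2 -> c
  T3 -> a

CYK table (by increasing span):
  cell(0,0) d: {T0}  orig:{}
  cell(1,1) b: {T1}  orig:{}
  cell(2,2) c: {C,T2}  orig:{C}
  cell(0,1) db: {A,B}
  cell(1,2) bc: {C}
  cell(0,2) dbc: {S}

S ∈ T[0,2] ⇒ YES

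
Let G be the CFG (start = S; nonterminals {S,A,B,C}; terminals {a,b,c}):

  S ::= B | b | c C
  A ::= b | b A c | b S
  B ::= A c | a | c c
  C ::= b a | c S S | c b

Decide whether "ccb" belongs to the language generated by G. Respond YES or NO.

CNF form of G:
  S -> A T1 | T1 C | T1 T1 | a | b
  A -> T0 S | T0 X3 | b
  B -> A T1 | T1 T1 | a
  C -> T0 T2 | T1 T0 | T1 X4
  T0 -> b
  T1 -> c
  T2 -> a
  X3 -> A T1
  X4 -> S S

Fill CYK table bottom-up:
  cell(0,0) c: {T1}  orig:{}
  cell(1,1) c: {T1}  orig:{}
  cell(2,2) b: {A,S,T0}  orig:{A,S}
  cell(0,1) cc: {B,S}
  cell(1,2) cb: {C}
  cell(0,2) ccb: {S,X4}  orig:{S}

S ∈ T[0,2] ⇒ YES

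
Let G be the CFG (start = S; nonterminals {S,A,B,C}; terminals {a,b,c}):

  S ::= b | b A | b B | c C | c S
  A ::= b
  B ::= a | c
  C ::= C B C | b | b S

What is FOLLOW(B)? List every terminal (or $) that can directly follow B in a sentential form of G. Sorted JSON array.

FIRST sets, iterate to fixpoint:
iter 1:
  A via A→b: +{b}
  B via B→a: +{a}
  B via B→c: +{c}
  C via C→b: +{b}
  S via S→b: +{b}
  S via S→c C: +{c}
  FIRST(S)={b,c}  FIRST(A)={b}  FIRST(B)={a,c}  FIRST(C)={b}
iter 2: done
  FIRST(S)={b,c}  FIRST(A)={b}  FIRST(B)={a,c}  FIRST(C)={b}

Compute FOLLOW by fixpoint:
seed FOLLOW(S) with $
iter 1:
  C→C B C: FOLLOW(C) ⊇ FIRST(B) = {a,c}; new: +{a,c}
  C→C B C: FOLLOW(B) ⊇ FIRST(C) = {b}; new: +{b}
  C→b S: FOLLOW(S) ⊇ FOLLOW(C) ⊇ {a,c}; new: +{a,c}
  S→b A: FOLLOW(A) ⊇ FOLLOW(S) ⊇ {$,a,c}; new: +{$,a,c}
  S→b B: FOLLOW(B) ⊇ FOLLOW(S) ⊇ {$,a,c}; new: +{$,a,c}
  S→c C: FOLLOW(C) ⊇ FOLLOW(S) ⊇ {$,a,c}; new: +{$}
  FOLLOW(S)={$,a,c}  FOLLOW(A)={$,a,c}  FOLLOW(B)={$,a,b,c}  FOLLOW(C)={$,a,c}
iter 2: — fixpoint
  FOLLOW(S)={$,a,c}  FOLLOW(A)={$,a,c}  FOLLOW(B)={$,a,b,c}  FOLLOW(C)={$,a,c}

FOLLOW(B) = ["$", "a", "b", "c"]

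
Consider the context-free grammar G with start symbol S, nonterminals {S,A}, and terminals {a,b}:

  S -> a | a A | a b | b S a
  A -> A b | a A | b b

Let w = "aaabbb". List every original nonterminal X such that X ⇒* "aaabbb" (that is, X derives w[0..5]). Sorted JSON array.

Convert to CNF:
  S -> T0 X2 | T1 A | T1 T0 | a
  A -> A T0 | T0 T0 | T1 A
  T0 -> b
  T1 -> a
  X2 -> S T1

CYK fill — only the sub-triangle for w[0..5]:
  cell(0,0) a: {S,T1}  orig:{S}
  cell(1,1) a: {S,T1}  orig:{S}
  cell(2,2) a: {S,T1}  orig:{S}
  cell(3,3) b: {T0}  orig:{}
  cell(4,4) b: {T0}  orig:{}
  cell(5,5) b: {T0}  orig:{}
  cell(0,1) aa: {X2}  orig:{}
  cell(1,2) aa: {X2}  orig:{}
  cell(2,3) ab: {S}
  cell(3,4) bb: {A}
  cell(4,5) bb: {A}
  cell(0,2) aaa: ∅
  cell(1,3) aab: ∅
  cell(2,4) abb: {A,S}
  cell(3,5) bbb: {A}
  cell(0,3) aaab: ∅
  cell(1,4) aabb: {A,S}
  cell(2,5) abbb: {A,S}
  cell(0,4) aaabb: {A,S}
  cell(1,5) aabbb: {A,S}
  cell(0,5) aaabbb: {A,S}

Original NTs in T[0,5] deriving "aaabbb": ["A", "S"]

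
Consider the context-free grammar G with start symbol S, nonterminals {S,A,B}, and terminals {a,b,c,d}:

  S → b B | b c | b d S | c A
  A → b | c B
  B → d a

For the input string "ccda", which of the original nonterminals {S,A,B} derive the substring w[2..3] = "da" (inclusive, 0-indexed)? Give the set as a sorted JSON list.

CNF form of G:
  S -> T0 A | T3 B | T3 T0 | T3 X4
  A -> T0 B | b
  B -> T1 T2
  T0 -> c
  T1 -> d
  T2 -> a
  T3 -> b
  X4 -> T1 S

Fill CYK table bottom-up (cells [i..j] with 2 ≤ i ≤ j ≤ 3 only):
  [2..2]={T1}  "d"  orig:{}
  [3..3]={T2}  "a"  orig:{}
  [2..3]={B}  "da"

Original NTs in T[2,3] deriving "da": ["B"]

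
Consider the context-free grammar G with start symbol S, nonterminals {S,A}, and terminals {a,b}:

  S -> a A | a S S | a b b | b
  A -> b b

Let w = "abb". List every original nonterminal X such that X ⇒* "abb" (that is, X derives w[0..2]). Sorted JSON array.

Convert to CNF:
  S -> T1 A | T1 X2 | T1 X3 | b
  A -> T0 T0
  T0 -> b
  T1 -> a
  X2 -> S S
  X3 -> T0 T0

Fill CYK table bottom-up — only the sub-triangle for w[0..2]:
  cell(0,0) a: {T1}  orig:{}
  cell(1,1) b: {S,T0}  orig:{S}
  cell(2,2) b: {S,T0}  orig:{S}
  cell(0,1) ab: ∅
  cell(1,2) bb: {A,X2,X3}  orig:{A}
  cell(0,2) abb: {S}

Original NTs in T[0,2] deriving "abb": ["S"]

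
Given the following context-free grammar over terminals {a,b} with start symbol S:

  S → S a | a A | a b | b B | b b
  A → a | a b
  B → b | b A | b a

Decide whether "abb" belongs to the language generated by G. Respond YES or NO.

Convert to CNF:
  S -> S T0 | T0 A | T0 T1 | T1 B | T1 T1
  A -> T0 T1 | a
  B -> T1 A | T1 T0 | b
  T0 -> a
  T1 -> b

CYK table (by increasing span):
  [0..0]={A,T0}  "a"  orig:{A}
  [1..1]={B,T1}  "b"  orig:{B}
  [2..2]={B,T1}  "b"  orig:{B}
  [0..1]={A,S}  "ab"
  [1..2]={S}  "bb"
  [0..2]=∅  "abb"

S ∉ T[0,2] ⇒ NO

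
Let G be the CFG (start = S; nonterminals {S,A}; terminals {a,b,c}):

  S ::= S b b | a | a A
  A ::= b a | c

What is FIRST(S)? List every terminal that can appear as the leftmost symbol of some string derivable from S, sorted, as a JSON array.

Compute FIRST by fixpoint:
round 1:
  A via A→b a: +{b}
  A via A→c: +{c}
  S via S→a: +{a}
  S: {a}  A: {b,c}
round 2: done
  S: {a}  A: {b,c}

FIRST(S) = ["a"]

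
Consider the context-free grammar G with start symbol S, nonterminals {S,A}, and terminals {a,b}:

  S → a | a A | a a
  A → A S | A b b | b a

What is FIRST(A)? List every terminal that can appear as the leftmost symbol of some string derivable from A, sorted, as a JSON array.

FIRST sets, iterate to fixpoint:
round 1:
  A via A→b a: +{b}
  S via S→a: +{a}
  S: {a}  A: {b}
round 2: (no change)
  S: {a}  A: {b}

FIRST(A) = ["b"]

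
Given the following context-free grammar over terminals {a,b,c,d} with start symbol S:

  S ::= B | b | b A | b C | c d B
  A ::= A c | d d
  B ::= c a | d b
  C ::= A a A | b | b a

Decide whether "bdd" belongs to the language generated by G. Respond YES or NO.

Convert to CNF:
  S -> T0 T2 | T0 X5 | T1 T3 | T3 A | T3 C | b
  A -> A T0 | T1 T1
  B -> T0 T2 | T1 T3
  C -> A X4 | T3 T2 | b
  T0 -> c
  T1 -> d
  T2 -> a
  T3 -> b
  X4 -> T2 A
  X5 -> T1 B

CYK table (by increasing span):
  cell(0,0) b: {C,S,T3}  orig:{C,S}
  cell(1,1) d: {T1}  orig:{}
  cell(2,2) d: {T1}  orig:{}
  cell(0,1) bd: ∅
  cell(1,2) dd: {A}
  cell(0,2) bdd: {S}

S ∈ T[0,2] ⇒ YES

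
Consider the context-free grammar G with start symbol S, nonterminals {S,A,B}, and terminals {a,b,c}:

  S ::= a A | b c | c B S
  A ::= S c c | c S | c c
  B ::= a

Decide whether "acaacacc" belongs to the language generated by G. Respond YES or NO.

CNF form of G:
  S -> T0 X4 | T1 A | T2 T0
  A -> S X3 | T0 S | T0 T0
  B -> a
  T0 -> c
  T1 -> a
  T2 -> b
  X3 -> T0 T0
  X4 -> B S

CYK fill:
  cell(0,0) a: {B,T1}  orig:{B}
  cell(1,1) c: {T0}  orig:{}
  cell(2,2) a: {B,T1}  orig:{B}
  cell(3,3) a: {B,T1}  orig:{B}
  cell(4,4) c: {T0}  orig:{}
  cell(5,5) a: {B,T1}  orig:{B}
  cell(6,6) c: {T0}  orig:{}
  cell(7,7) c: {T0}  orig:{}
  cell(0,1) ac: ∅
  cell(1,2) ca: ∅
  cell(2,3) aa: ∅
  cell(3,4) ac: ∅
  cell(4,5) ca: ∅
  cell(5,6) ac: ∅
  cell(6,7) cc: {A,X3}  orig:{A}
  cell(0,2) aca: ∅
  cell(1,3) caa: ∅
  cell(2,4) aac: ∅
  cell(3,5) aca: ∅
  cell(4,6) cac: ∅
  cell(5,7) acc: {S}
  cell(0,3) acaa: ∅
  cell(1,4) caac: ∅
  cell(2,5) aaca: ∅
  cell(3,6) acac: ∅
  cell(4,7) cacc: {A}
  cell(0,4) acaac: ∅
  cell(1,5) caaca: ∅
  cell(2,6) aacac: ∅
  cell(3,7) acacc: {S}
  cell(0,5) acaaca: ∅
  cell(1,6) caacac: ∅
  cell(2,7) aacacc: {X4}  orig:{}
  cell(0,6) acaacac: ∅
  cell(1,7) caacacc: {S}
  cell(0,7) acaacacc: {X4}  orig:{}

S ∉ T[0,7] ⇒ NO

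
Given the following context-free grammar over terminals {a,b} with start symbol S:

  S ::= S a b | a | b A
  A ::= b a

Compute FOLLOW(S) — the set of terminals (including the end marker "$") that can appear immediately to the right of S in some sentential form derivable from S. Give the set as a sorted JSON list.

FIRST iteration:
iter 1:
  A via A→b a: +{b}
  S via S→a: +{a}
  S via S→b A: +{b}
  S: {a,b}  A: {b}
iter 2: — fixpoint
  S: {a,b}  A: {b}

FOLLOW iteration:
initialize: $ ∈ FOLLOW(S)
iter 1:
  S→S a b: FOLLOW(S) ⊇ FIRST(a) = {a}; new: +{a}
  S→b A: FOLLOW(A) ⊇ FOLLOW(S) ⊇ {$,a}; new: +{$,a}
  FOLLOW[S]={$,a}  FOLLOW[A]={$,a}
iter 2: — fixpoint
  FOLLOW[S]={$,a}  FOLLOW[A]={$,a}

FOLLOW(S) = ["$", "a"]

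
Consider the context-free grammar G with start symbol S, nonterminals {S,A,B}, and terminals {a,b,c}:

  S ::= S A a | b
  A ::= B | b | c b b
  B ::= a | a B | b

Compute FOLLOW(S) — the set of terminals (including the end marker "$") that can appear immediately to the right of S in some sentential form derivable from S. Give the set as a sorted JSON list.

Compute FIRST by fixpoint:
[1]
  A via A→b: +{b}
  A via A→c b b: +{c}
  B via B→a: +{a}
  B via B→b: +{b}
  S via S→b: +{b}
  S: {b}  A: {b,c}  B: {a,b}
[2]
  A via A→B: +{a}
  S: {b}  A: {a,b,c}  B: {a,b}
[3] done
  S: {b}  A: {a,b,c}  B: {a,b}

FOLLOW sets:
FOLLOW(S) := {$}
pass 1:
  S→S A a: FOLLOW(S) ⊇ FIRST(A) = {a,b,c}; new: +{a,b,c}
  S→S A a: FOLLOW(A) ⊇ FIRST(a) = {a}; new: +{a}
  FOLLOW(S)={$,a,b,c}  FOLLOW(A)={a}  FOLLOW(B)={}
pass 2:
  A→B: FOLLOW(B) ⊇ FOLLOW(A) ⊇ {a}; new: +{a}
  FOLLOW(S)={$,a,b,c}  FOLLOW(A)={a}  FOLLOW(B)={a}
pass 3: (stable)
  FOLLOW(S)={$,a,b,c}  FOLLOW(A)={a}  FOLLOW(B)={a}

FOLLOW(S) = ["$", "a", "b", "c"]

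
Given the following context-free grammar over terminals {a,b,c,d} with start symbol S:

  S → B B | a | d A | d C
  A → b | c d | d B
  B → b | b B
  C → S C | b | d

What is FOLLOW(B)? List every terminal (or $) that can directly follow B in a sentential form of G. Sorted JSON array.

FIRST iteration:
[1]
  A via A→b: +{b}
  A via A→c d: +{c}
  A via A→d B: +{d}
  B via B→b: +{b}
  C via C→b: +{b}
  C via C→d: +{d}
  S via S→B B: +{b}
  S via S→a: +{a}
  S via S→d A: +{d}
  FIRST[S]={a,b,d}  FIRST[A]={b,c,d}  FIRST[B]={b}  FIRST[C]={b,d}
[2]
  C via C→S C: +{a}
  FIRST[S]={a,b,d}  FIRST[A]={b,c,d}  FIRST[B]={b}  FIRST[C]={a,b,d}
[3] done
  FIRST[S]={a,b,d}  FIRST[A]={b,c,d}  FIRST[B]={b}  FIRST[C]={a,b,d}

Compute FOLLOW by fixpoint:
seed FOLLOW(S) with $
round 1:
  C→S C: FOLLOW(S) ⊇ FIRST(C) = {a,b,d}; new: +{a,b,d}
  S→B B: FOLLOW(B) ⊇ FIRST(B) = {b}; new: +{b}
  S→B B: FOLLOW(B) ⊇ FOLLOW(S) ⊇ {$,a,b,d}; new: +{$,a,d}
  S→d A: FOLLOW(A) ⊇ FOLLOW(S) ⊇ {$,a,b,d}; new: +{$,a,b,d}
  S→d C: FOLLOW(C) ⊇ FOLLOW(S) ⊇ {$,a,b,d}; new: +{$,a,b,d}
  FOLLOW[S]={$,a,b,d}  FOLLOW[A]={$,a,b,d}  FOLLOW[B]={$,a,b,d}  FOLLOW[C]={$,a,b,d}
round 2: (no change)
  FOLLOW[S]={$,a,b,d}  FOLLOW[A]={$,a,b,d}  FOLLOW[B]={$,a,b,d}  FOLLOW[C]={$,a,b,d}

FOLLOW(B) = ["$", "a", "b", "d"]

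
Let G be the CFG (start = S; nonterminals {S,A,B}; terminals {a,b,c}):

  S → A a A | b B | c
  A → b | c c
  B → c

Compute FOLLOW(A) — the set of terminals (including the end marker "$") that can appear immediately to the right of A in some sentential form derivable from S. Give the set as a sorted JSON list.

Compute FIRST by fixpoint:
[1]
  A via A→b: +{b}
  A via A→c c: +{c}
  B via B→c: +{c}
  S via S→A a A: +{b,c}
  FIRST[S]={b,c}  FIRST[A]={b,c}  FIRST[B]={c}
[2] done
  FIRST[S]={b,c}  FIRST[A]={b,c}  FIRST[B]={c}

Compute FOLLOW by fixpoint:
seed FOLLOW(S) with $
round 1:
  S→A a A: FOLLOW(A) ⊇ FIRST(a) = {a}; new: +{a}
  S→A a A: FOLLOW(A) ⊇ FOLLOW(S) ⊇ {$}; new: +{$}
  S→b B: FOLLOW(B) ⊇ FOLLOW(S) ⊇ {$}; new: +{$}
  S: {$}  A: {$,a}  B: {$}
round 2: — fixpoint
  S: {$}  A: {$,a}  B: {$}

FOLLOW(A) = ["$", "a"]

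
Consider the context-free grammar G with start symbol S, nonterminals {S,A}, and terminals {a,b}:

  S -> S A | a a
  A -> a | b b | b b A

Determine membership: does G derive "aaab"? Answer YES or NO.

Convert to CNF:
  S -> S A | T1 T1
  A -> T0 T0 | T0 X2 | a
  T0 -> b
  T1 -> a
  X2 -> T0 A

Fill CYK table bottom-up:
  cell(0,0) a: {A,T1}  orig:{A}
  cell(1,1) a: {A,T1}  orig:{A}
  cell(2,2) a: {A,T1}  orig:{A}
  cell(3,3) b: {T0}  orig:{}
  cell(0,1) aa: {S}
  cell(1,2) aa: {S}
  cell(2,3) ab: ∅
  cell(0,2) aaa: {S}
  cell(1,3) aab: ∅
  cell(0,3) aaab: ∅

S ∉ T[0,3] ⇒ NO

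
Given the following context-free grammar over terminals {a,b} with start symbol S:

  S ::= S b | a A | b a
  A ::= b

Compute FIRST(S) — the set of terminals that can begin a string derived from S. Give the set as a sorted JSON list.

FIRST sets, iterate to fixpoint:
round 1:
  A via A→b: +{b}
  S via S→a A: +{a}
  S via S→b a: +{b}
  S: {a,b}  A: {b}
round 2: done
  S: {a,b}  A: {b}

FIRST(S) = ["a", "b"]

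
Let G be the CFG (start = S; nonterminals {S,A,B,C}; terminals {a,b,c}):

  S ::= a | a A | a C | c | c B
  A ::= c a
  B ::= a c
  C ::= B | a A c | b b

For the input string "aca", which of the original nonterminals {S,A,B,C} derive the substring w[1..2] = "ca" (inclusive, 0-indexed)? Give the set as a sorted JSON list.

CNF form of G:
  S -> T0 B | T1 A | T1 C | a | c
  A -> T0 T1
  B -> T1 T0
  C -> T1 T0 | T1 X3 | T2 T2
  T0 -> c
  T1 -> a
  T2 -> b
  X3 -> A T0

Fill CYK table bottom-up (cells [i..j] with 1 ≤ i ≤ j ≤ 2 only):
  [1..1]={S,T0}  "c"  orig:{S}
  [2..2]={S,T1}  "a"  orig:{S}
  [1..2]={A}  "ca"

Original NTs in T[1,2] deriving "ca": ["A"]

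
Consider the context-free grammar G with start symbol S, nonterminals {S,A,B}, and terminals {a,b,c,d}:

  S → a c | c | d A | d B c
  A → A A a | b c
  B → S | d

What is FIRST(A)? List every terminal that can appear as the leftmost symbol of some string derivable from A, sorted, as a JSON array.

Compute FIRST by fixpoint:
iter 1:
  A via A→b c: +{b}
  B via B→d: +{d}
  S via S→a c: +{a}
  S via S→c: +{c}
  S via S→d A: +{d}
  S: {a,c,d}  A: {b}  B: {d}
iter 2:
  B via B→S: +{a,c}
  S: {a,c,d}  A: {b}  B: {a,c,d}
iter 3: done
  S: {a,c,d}  A: {b}  B: {a,c,d}

FIRST(A) = ["b"]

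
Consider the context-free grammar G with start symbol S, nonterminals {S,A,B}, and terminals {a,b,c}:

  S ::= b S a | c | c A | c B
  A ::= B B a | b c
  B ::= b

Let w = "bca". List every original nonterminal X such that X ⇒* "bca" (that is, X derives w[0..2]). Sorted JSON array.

Convert to CNF:
  S -> T1 X4 | T2 A | T2 B | c
  A -> B X3 | T1 T2
  B -> b
  T0 -> a
  T1 -> b
  T2 -> c
  X3 -> B T0
  X4 -> S T0

CYK fill — only the sub-triangle for w[0..2]:
  [0..0]={B,T1}  "b"  orig:{B}
  [1..1]={S,T2}  "c"  orig:{S}
  [2..2]={T0}  "a"  orig:{}
  [0..1]={A}  "bc"
  [1..2]={X4}  "ca"  orig:{}
  [0..2]={S}  "bca"

Original NTs in T[0,2] deriving "bca": ["S"]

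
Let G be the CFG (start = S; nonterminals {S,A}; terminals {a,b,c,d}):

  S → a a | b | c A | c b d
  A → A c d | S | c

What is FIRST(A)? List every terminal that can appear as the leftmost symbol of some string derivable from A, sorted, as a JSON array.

FIRST sets, iterate to fixpoint:
[1]
  A via A→c: +{c}
  S via S→a a: +{a}
  S via S→b: +{b}
  S via S→c A: +{c}
  S: {a,b,c}  A: {c}
[2]
  A via A→S: +{a,b}
  S: {a,b,c}  A: {a,b,c}
[3] (stable)
  S: {a,b,c}  A: {a,b,c}

FIRST(A) = ["a", "b", "c"]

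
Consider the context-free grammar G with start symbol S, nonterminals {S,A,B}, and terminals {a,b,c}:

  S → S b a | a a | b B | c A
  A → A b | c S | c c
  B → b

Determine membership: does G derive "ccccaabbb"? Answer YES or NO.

CNF form of G:
  S -> S X3 | T0 B | T1 A | T2 T2
  A -> A T0 | T1 S | T1 T1
  B -> b
  T0 -> b
  T1 -> c
  T2 -> a
  X3 -> T0 T2

CYK fill:
  cell(0,0) c: {T1}  orig:{}
  cell(1,1) c: {T1}  orig:{}
  cell(2,2) c: {T1}  orig:{}
  cell(3,3) c: {T1}  orig:{}
  cell(4,4) a: {T2}  orig:{}
  cell(5,5) a: {T2}  orig:{}
  cell(6,6) b: {B,T0}  orig:{B}
  cell(7,7) b: {B,T0}  orig:{B}
  cell(8,8) b: {B,T0}  orig:{B}
  cell(0,1) cc: {A}
  cell(1,2) cc: {A}
  cell(2,3) cc: {A}
  cell(3,4) ca: ∅
  cell(4,5) aa: {S}
  cell(5,6) ab: ∅
  cell(6,7) bb: {S}
  cell(7,8) bb: {S}
  cell(0,2) ccc: {S}
  cell(1,3) ccc: {S}
  cell(2,4) cca: ∅
  cell(3,5) caa: {A}
  cell(4,6) aab: ∅
  cell(5,7) abb: ∅
  cell(6,8) bbb: ∅
  cell(0,3) cccc: {A}
  cell(1,4) ccca: ∅
  cell(2,5) ccaa: {S}
  cell(3,6) caab: {A}
  cell(4,7) aabb: ∅
  cell(5,8) abbb: ∅
  cell(0,4) cccca: ∅
  cell(1,5) cccaa: {A}
  cell(2,6) ccaab: {S}
  cell(3,7) caabb: {A}
  cell(4,8) aabbb: ∅
  cell(0,5) ccccaa: {S}
  cell(1,6) cccaab: {A}
  cell(2,7) ccaabb: {S}
  cell(3,8) caabbb: {A}
  cell(0,6) ccccaab: {S}
  cell(1,7) cccaabb: {A}
  cell(2,8) ccaabbb: {S}
  cell(0,7) ccccaabb: {S}
  cell(1,8) cccaabbb: {A}
  cell(0,8) ccccaabbb: {S}

S ∈ T[0,8] ⇒ YES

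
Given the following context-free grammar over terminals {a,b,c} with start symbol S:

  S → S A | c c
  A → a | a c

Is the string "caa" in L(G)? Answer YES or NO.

Convert to CNF:
  S -> S A | T1 T1
  A -> T0 T1 | a
  T0 -> a
  T1 -> c

Fill CYK table bottom-up:
  T[0,0] 'c' = {T1}  orig:{}
  T[1,1] 'a' = {A,T0}  orig:{A}
  T[2,2] 'a' = {A,T0}  orig:{A}
  T[0,1] 'ca' = ∅
  T[1,2] 'aa' = ∅
  T[0,2] 'caa' = ∅

S ∉ T[0,2] ⇒ NO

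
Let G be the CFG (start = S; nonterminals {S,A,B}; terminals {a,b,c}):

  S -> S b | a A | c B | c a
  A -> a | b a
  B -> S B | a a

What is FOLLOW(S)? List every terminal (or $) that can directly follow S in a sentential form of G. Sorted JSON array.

FIRST sets, iterate to fixpoint:
pass 1:
  A via A→a: +{a}
  A via A→b a: +{b}
  B via B→a a: +{a}
  S via S→a A: +{a}
  S via S→c B: +{c}
  S: {a,c}  A: {a,b}  B: {a}
pass 2:
  B via B→S B: +{c}
  S: {a,c}  A: {a,b}  B: {a,c}
pass 3: (stable)
  S: {a,c}  A: {a,b}  B: {a,c}

Compute FOLLOW by fixpoint:
FOLLOW(S) := {$}
iter 1:
  B→S B: FOLLOW(S) ⊇ FIRST(B) = {a,c}; new: +{a,c}
  S→S b: FOLLOW(S) ⊇ FIRST(b) = {b}; new: +{b}
  S→a A: FOLLOW(A) ⊇ FOLLOW(S) ⊇ {$,a,b,c}; new: +{$,a,b,c}
  S→c B: FOLLOW(B) ⊇ FOLLOW(S) ⊇ {$,a,b,c}; new: +{$,a,b,c}
  S: {$,a,b,c}  A: {$,a,b,c}  B: {$,a,b,c}
iter 2: — fixpoint
  S: {$,a,b,c}  A: {$,a,b,c}  B: {$,a,b,c}

FOLLOW(S) = ["$", "a", "b", "c"]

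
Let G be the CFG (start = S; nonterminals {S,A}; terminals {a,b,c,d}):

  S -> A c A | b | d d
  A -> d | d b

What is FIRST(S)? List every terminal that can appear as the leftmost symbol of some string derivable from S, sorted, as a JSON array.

FIRST sets, iterate to fixpoint:
round 1:
  A via A→d: +{d}
  S via S→A c A: +{d}
  S via S→b: +{b}
  FIRST(S)={b,d}  FIRST(A)={d}
round 2: (no change)
  FIRST(S)={b,d}  FIRST(A)={d}

FIRST(S) = ["b", "d"]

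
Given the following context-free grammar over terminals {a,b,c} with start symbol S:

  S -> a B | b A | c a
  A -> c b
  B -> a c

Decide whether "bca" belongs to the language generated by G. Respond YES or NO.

Convert to CNF:
  S -> T0 T2 | T1 A | T2 B
  A -> T0 T1
  B -> T2 T0
  T0 -> c
  T1 -> b
  T2 -> a

CYK table (by increasing span):
  [0..0]={T1}  "b"  orig:{}
  [1..1]={T0}  "c"  orig:{}
  [2..2]={T2}  "a"  orig:{}
  [0..1]=∅  "bc"
  [1..2]={S}  "ca"
  [0..2]=∅  "bca"

S ∉ T[0,2] ⇒ NO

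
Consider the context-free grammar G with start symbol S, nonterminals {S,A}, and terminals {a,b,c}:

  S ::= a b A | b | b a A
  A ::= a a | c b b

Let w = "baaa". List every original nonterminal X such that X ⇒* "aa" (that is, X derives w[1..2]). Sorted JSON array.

CNF form of G:
  S -> T0 X4 | T2 X5 | b
  A -> T0 T0 | T1 X3
  T0 -> a
  T1 -> c
  T2 -> b
  X3 -> T2 T2
  X4 -> T2 A
  X5 -> T0 A

CYK table (by increasing span), restricted to cells inside w[1..2]:
  cell(1,1) a: {T0}  orig:{}
  cell(2,2) a: {T0}  orig:{}
  cell(1,2) aa: {A}

Original NTs in T[1,2] deriving "aa": ["A"]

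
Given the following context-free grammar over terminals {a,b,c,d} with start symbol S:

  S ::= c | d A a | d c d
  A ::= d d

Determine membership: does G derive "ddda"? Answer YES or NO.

Convert to CNF:
  S -> T0 X3 | T0 X4 | c
  A -> T0 T0
  T0 -> d
  T1 -> a
  T2 -> c
  X3 -> A T1
  X4 -> T2 T0

Fill CYK table bottom-up:
  [0..0]={T0}  "d"  orig:{}
  [1..1]={T0}  "d"  orig:{}
  [2..2]={T0}  "d"  orig:{}
  [3..3]={T1}  "a"  orig:{}
  [0..1]={A}  "dd"
  [1..2]={A}  "dd"
  [2..3]=∅  "da"
  [0..2]=∅  "ddd"
  [1..3]={X3}  "dda"  orig:{}
  [0..3]={S}  "ddda"

S ∈ T[0,3] ⇒ YES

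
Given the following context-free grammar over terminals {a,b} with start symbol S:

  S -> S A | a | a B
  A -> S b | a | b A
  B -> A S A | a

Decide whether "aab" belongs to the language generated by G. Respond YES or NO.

CNF form of G:
  S -> S A | T1 B | a
  A -> S T0 | T0 A | a
  B -> A X2 | a
  T0 -> b
  T1 -> a
  X2 -> S A

CYK fill:
  cell(0,0) a: {A,B,S,T1}  orig:{A,B,S}
  cell(1,1) a: {A,B,S,T1}  orig:{A,B,S}
  cell(2,2) b: {T0}  orig:{}
  cell(0,1) aa: {S,X2}  orig:{S}
  cell(1,2) ab: {A}
  cell(0,2) aab: {A,S,X2}  orig:{A,S}

S ∈ T[0,2] ⇒ YES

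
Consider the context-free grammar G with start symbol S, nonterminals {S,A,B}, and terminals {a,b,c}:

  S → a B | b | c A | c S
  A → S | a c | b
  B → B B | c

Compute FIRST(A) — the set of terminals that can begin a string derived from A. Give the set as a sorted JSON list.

FIRST iteration:
round 1:
  A via A→a c: +{a}
  A via A→b: +{b}
  B via B→c: +{c}
  S via S→a B: +{a}
  S via S→b: +{b}
  S via S→c A: +{c}
  FIRST[S]={a,b,c}  FIRST[A]={a,b}  FIRST[B]={c}
round 2:
  A via A→S: +{c}
  FIRST[S]={a,b,c}  FIRST[A]={a,b,c}  FIRST[B]={c}
round 3: (no change)
  FIRST[S]={a,b,c}  FIRST[A]={a,b,c}  FIRST[B]={c}

FIRST(A) = ["a", "b", "c"]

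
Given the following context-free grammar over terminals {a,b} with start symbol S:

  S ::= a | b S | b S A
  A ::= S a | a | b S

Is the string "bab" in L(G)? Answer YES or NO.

CNF form of G:
  S -> T1 S | T1 X2 | a
  A -> S T0 | T1 S | a
  T0 -> a
  T1 -> b
  X2 -> S A

CYK table (by increasing span):
  [0..0]={T1}  "b"  orig:{}
  [1..1]={A,S,T0}  "a"  orig:{A,S}
  [2..2]={T1}  "b"  orig:{}
  [0..1]={A,S}  "ba"
  [1..2]=∅  "ab"
  [0..2]=∅  "bab"

S ∉ T[0,2] ⇒ NO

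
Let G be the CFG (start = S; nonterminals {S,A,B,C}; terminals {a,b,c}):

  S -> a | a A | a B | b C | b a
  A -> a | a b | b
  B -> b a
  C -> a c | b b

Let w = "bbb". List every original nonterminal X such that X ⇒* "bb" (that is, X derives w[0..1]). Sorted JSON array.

Convert to CNF:
  S -> T0 A | T0 B | T1 C | T1 T0 | a
  A -> T0 T1 | a | b
  B -> T1 T0
  C -> T0 T2 | T1 T1
  T0 -> a
  T1 -> b
  T2 -> c

CYK fill, restricted to cells inside w[0..1]:
  T[0,0] 'b' = {A,T1}  orig:{A}
  T[1,1] 'b' = {A,T1}  orig:{A}
  T[0,1] 'bb' = {C}

Original NTs in T[0,1] deriving "bb": ["C"]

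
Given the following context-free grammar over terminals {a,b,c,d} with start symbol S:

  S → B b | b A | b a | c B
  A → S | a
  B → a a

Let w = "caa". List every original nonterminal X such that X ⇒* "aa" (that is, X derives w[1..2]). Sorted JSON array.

CNF form of G:
  S -> B T0 | T0 A | T0 T1 | T2 B
  A -> B T0 | T0 A | T0 T1 | T2 B | a
  B -> T1 T1
  T0 -> b
  T1 -> a
  T2 -> c

Fill CYK table bottom-up, restricted to cells inside w[1..2]:
  [1..1]={A,T1}  "a"  orig:{A}
  [2..2]={A,T1}  "a"  orig:{A}
  [1..2]={B}  "aa"

Original NTs in T[1,2] deriving "aa": ["B"]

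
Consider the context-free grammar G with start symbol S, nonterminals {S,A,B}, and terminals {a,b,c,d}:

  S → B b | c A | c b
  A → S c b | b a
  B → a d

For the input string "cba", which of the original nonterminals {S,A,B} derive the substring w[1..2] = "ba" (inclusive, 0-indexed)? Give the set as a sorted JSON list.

Convert to CNF:
  S -> B T1 | T0 A | T0 T1
  A -> S X4 | T1 T2
  B -> T2 T3
  T0 -> c
  T1 -> b
  T2 -> a
  T3 -> d
  X4 -> T0 T1

Fill CYK table bottom-up, restricted to cells inside w[1..2]:
  cell(1,1) b: {T1}  orig:{}
  cell(2,2) a: {T2}  orig:{}
  cell(1,2) ba: {A}

Original NTs in T[1,2] deriving "ba": ["A"]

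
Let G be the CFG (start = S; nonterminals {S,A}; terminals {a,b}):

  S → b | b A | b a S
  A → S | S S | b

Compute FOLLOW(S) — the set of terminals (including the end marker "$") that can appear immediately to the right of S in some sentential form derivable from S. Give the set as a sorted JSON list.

FIRST sets, iterate to fixpoint:
round 1:
  A via A→b: +{b}
  S via S→b: +{b}
  FIRST(S)={b}  FIRST(A)={b}
round 2: (stable)
  FIRST(S)={b}  FIRST(A)={b}

FOLLOW sets:
FOLLOW(S) := {$}
round 1:
  A→S S: FOLLOW(S) ⊇ FIRST(S) = {b}; new: +{b}
  S→b A: FOLLOW(A) ⊇ FOLLOW(S) ⊇ {$,b}; new: +{$,b}
  FOLLOW(S)={$,b}  FOLLOW(A)={$,b}
round 2: (no change)
  FOLLOW(S)={$,b}  FOLLOW(A)={$,b}

FOLLOW(S) = ["$", "b"]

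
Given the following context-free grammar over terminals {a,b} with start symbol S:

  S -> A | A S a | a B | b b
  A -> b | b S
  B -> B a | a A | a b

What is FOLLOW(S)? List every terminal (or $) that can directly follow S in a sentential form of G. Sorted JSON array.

FIRST iteration:
pass 1:
  A via A→b: +{b}
  B via B→a A: +{a}
  S via S→A: +{b}
  S via S→a B: +{a}
  S: {a,b}  A: {b}  B: {a}
pass 2: done
  S: {a,b}  A: {b}  B: {a}

Compute FOLLOW by fixpoint:
initialize: $ ∈ FOLLOW(S)
[1]
  B→B a: FOLLOW(B) ⊇ FIRST(a) = {a}; new: +{a}
  B→a A: FOLLOW(A) ⊇ FOLLOW(B) ⊇ {a}; new: +{a}
  S→A: FOLLOW(A) ⊇ FOLLOW(S) ⊇ {$}; new: +{$}
  S→A S a: FOLLOW(A) ⊇ FIRST(S) = {a,b}; new: +{b}
  S→A S a: FOLLOW(S) ⊇ FIRST(a) = {a}; new: +{a}
  S→a B: FOLLOW(B) ⊇ FOLLOW(S) ⊇ {$,a}; new: +{$}
  FOLLOW(S)={$,a}  FOLLOW(A)={$,a,b}  FOLLOW(B)={$,a}
[2]
  A→b S: FOLLOW(S) ⊇ FOLLOW(A) ⊇ {$,a,b}; new: +{b}
  S→a B: FOLLOW(B) ⊇ FOLLOW(S) ⊇ {$,a,b}; new: +{b}
  FOLLOW(S)={$,a,b}  FOLLOW(A)={$,a,b}  FOLLOW(B)={$,a,b}
[3] (no change)
  FOLLOW(S)={$,a,b}  FOLLOW(A)={$,a,b}  FOLLOW(B)={$,a,b}

FOLLOW(S) = ["$", "a", "b"]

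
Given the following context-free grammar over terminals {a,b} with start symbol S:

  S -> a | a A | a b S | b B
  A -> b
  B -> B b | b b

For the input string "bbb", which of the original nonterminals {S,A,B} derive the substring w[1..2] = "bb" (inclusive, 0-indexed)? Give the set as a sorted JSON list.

CNF form of G:
  S -> T0 B | T1 A | T1 X2 | a
  A -> b
  B -> B T0 | T0 T0
  T0 -> b
  T1 -> a
  X2 -> T0 S

CYK fill — only the sub-triangle for w[1..2]:
  cell(1,1) b: {A,T0}  orig:{A}
  cell(2,2) b: {A,T0}  orig:{A}
  cell(1,2) bb: {B}

Original NTs in T[1,2] deriving "bb": ["B"]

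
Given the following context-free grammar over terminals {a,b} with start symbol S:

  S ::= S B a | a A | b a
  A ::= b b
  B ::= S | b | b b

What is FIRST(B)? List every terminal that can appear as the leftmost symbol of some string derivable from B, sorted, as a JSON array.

Compute FIRST by fixpoint:
pass 1:
  A via A→b b: +{b}
  B via B→b: +{b}
  S via S→a A: +{a}
  S via S→b a: +{b}
  FIRST[S]={a,b}  FIRST[A]={b}  FIRST[B]={b}
pass 2:
  B via B→S: +{a}
  FIRST[S]={a,b}  FIRST[A]={b}  FIRST[B]={a,b}
pass 3: (no change)
  FIRST[S]={a,b}  FIRST[A]={b}  FIRST[B]={a,b}

FIRST(B) = ["a", "b"]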